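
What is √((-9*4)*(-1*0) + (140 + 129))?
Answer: √269 ≈ 16.401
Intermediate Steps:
√((-9*4)*(-1*0) + (140 + 129)) = √(-36*0 + 269) = √(0 + 269) = √269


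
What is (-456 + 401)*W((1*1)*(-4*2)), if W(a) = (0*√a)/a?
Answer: 0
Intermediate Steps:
W(a) = 0 (W(a) = 0/a = 0)
(-456 + 401)*W((1*1)*(-4*2)) = (-456 + 401)*0 = -55*0 = 0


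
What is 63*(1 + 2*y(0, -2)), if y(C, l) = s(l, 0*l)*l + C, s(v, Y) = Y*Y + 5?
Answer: -1197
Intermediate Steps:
s(v, Y) = 5 + Y² (s(v, Y) = Y² + 5 = 5 + Y²)
y(C, l) = C + 5*l (y(C, l) = (5 + (0*l)²)*l + C = (5 + 0²)*l + C = (5 + 0)*l + C = 5*l + C = C + 5*l)
63*(1 + 2*y(0, -2)) = 63*(1 + 2*(0 + 5*(-2))) = 63*(1 + 2*(0 - 10)) = 63*(1 + 2*(-10)) = 63*(1 - 20) = 63*(-19) = -1197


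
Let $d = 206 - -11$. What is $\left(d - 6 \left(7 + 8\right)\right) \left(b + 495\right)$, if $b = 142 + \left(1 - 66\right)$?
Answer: $72644$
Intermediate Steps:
$d = 217$ ($d = 206 + 11 = 217$)
$b = 77$ ($b = 142 - 65 = 77$)
$\left(d - 6 \left(7 + 8\right)\right) \left(b + 495\right) = \left(217 - 6 \left(7 + 8\right)\right) \left(77 + 495\right) = \left(217 - 90\right) 572 = 127 \cdot 572 = 72644$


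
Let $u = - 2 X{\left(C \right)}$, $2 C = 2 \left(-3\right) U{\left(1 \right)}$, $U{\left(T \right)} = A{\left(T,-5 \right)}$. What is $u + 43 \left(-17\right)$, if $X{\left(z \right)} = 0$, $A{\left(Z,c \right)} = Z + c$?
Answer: $-731$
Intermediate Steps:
$U{\left(T \right)} = -5 + T$ ($U{\left(T \right)} = T - 5 = -5 + T$)
$C = 12$ ($C = \frac{2 \left(-3\right) \left(-5 + 1\right)}{2} = \frac{\left(-6\right) \left(-4\right)}{2} = \frac{1}{2} \cdot 24 = 12$)
$u = 0$ ($u = \left(-2\right) 0 = 0$)
$u + 43 \left(-17\right) = 0 + 43 \left(-17\right) = 0 - 731 = -731$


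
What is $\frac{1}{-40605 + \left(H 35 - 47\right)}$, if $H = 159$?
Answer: $- \frac{1}{35087} \approx -2.8501 \cdot 10^{-5}$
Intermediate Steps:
$\frac{1}{-40605 + \left(H 35 - 47\right)} = \frac{1}{-40605 + \left(159 \cdot 35 - 47\right)} = \frac{1}{-40605 + \left(5565 - 47\right)} = \frac{1}{-40605 + 5518} = \frac{1}{-35087} = - \frac{1}{35087}$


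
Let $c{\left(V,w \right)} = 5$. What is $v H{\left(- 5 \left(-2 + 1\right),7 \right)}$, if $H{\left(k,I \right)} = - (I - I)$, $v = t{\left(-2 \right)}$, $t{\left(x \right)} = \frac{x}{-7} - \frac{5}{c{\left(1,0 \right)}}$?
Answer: $0$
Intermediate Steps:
$t{\left(x \right)} = -1 - \frac{x}{7}$ ($t{\left(x \right)} = \frac{x}{-7} - \frac{5}{5} = x \left(- \frac{1}{7}\right) - 1 = - \frac{x}{7} - 1 = -1 - \frac{x}{7}$)
$v = - \frac{5}{7}$ ($v = -1 - - \frac{2}{7} = -1 + \frac{2}{7} = - \frac{5}{7} \approx -0.71429$)
$H{\left(k,I \right)} = 0$ ($H{\left(k,I \right)} = \left(-1\right) 0 = 0$)
$v H{\left(- 5 \left(-2 + 1\right),7 \right)} = \left(- \frac{5}{7}\right) 0 = 0$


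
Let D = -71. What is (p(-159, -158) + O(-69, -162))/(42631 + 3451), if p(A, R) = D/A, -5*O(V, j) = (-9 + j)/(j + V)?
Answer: 9136/1410454815 ≈ 6.4773e-6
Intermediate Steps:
O(V, j) = -(-9 + j)/(5*(V + j)) (O(V, j) = -(-9 + j)/(5*(j + V)) = -(-9 + j)/(5*(V + j)))
p(A, R) = -71/A
(p(-159, -158) + O(-69, -162))/(42631 + 3451) = (-71/(-159) + (9 - 1*(-162))/(5*(-69 - 162)))/(42631 + 3451) = (-71*(-1/159) + (⅕)*(9 + 162)/(-231))/46082 = (71/159 + (⅕)*(-1/231)*171)*(1/46082) = (71/159 - 57/385)*(1/46082) = (18272/61215)*(1/46082) = 9136/1410454815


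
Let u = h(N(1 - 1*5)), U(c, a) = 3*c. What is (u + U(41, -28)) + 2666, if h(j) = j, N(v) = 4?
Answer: 2793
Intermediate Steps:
u = 4
(u + U(41, -28)) + 2666 = (4 + 3*41) + 2666 = (4 + 123) + 2666 = 127 + 2666 = 2793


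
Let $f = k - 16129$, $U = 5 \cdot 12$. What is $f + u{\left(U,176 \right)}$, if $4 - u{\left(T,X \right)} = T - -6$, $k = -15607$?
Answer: $-31798$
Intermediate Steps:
$U = 60$
$u{\left(T,X \right)} = -2 - T$ ($u{\left(T,X \right)} = 4 - \left(T - -6\right) = 4 - \left(T + \left(-18 + 24\right)\right) = 4 - \left(T + 6\right) = 4 - \left(6 + T\right) = -2 - T$)
$f = -31736$ ($f = -15607 - 16129 = -31736$)
$f + u{\left(U,176 \right)} = -31736 - 62 = -31798$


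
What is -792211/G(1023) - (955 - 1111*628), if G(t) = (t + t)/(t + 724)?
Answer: 41564021/2046 ≈ 20315.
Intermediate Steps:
G(t) = 2*t/(724 + t) (G(t) = (2*t)/(724 + t) = 2*t/(724 + t))
-792211/G(1023) - (955 - 1111*628) = -792211/(2*1023/(724 + 1023)) - (955 - 1111*628) = -792211/(2*1023/1747) - (955 - 697708) = -792211/(2*1023*(1/1747)) - 1*(-696753) = -792211/2046/1747 + 696753 = -792211*1747/2046 + 696753 = -1383992617/2046 + 696753 = 41564021/2046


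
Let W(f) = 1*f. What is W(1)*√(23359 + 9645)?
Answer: 2*√8251 ≈ 181.67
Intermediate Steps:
W(f) = f
W(1)*√(23359 + 9645) = 1*√(23359 + 9645) = 1*√33004 = 1*(2*√8251) = 2*√8251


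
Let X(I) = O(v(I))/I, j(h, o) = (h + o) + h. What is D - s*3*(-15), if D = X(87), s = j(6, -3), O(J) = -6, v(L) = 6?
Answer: 11743/29 ≈ 404.93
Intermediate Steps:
j(h, o) = o + 2*h
s = 9 (s = -3 + 2*6 = -3 + 12 = 9)
X(I) = -6/I
D = -2/29 (D = -6/87 = -6*1/87 = -2/29 ≈ -0.068966)
D - s*3*(-15) = -2/29 - 9*3*(-15) = -2/29 - 27*(-15) = -2/29 - 1*(-405) = -2/29 + 405 = 11743/29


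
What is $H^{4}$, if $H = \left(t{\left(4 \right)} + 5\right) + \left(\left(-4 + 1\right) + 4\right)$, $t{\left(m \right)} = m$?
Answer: $10000$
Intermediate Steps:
$H = 10$ ($H = \left(4 + 5\right) + \left(\left(-4 + 1\right) + 4\right) = 9 + \left(-3 + 4\right) = 9 + 1 = 10$)
$H^{4} = 10^{4} = 10000$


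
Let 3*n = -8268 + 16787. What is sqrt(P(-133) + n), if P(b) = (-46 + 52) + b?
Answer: sqrt(24414)/3 ≈ 52.083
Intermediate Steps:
n = 8519/3 (n = (-8268 + 16787)/3 = (1/3)*8519 = 8519/3 ≈ 2839.7)
P(b) = 6 + b
sqrt(P(-133) + n) = sqrt((6 - 133) + 8519/3) = sqrt(-127 + 8519/3) = sqrt(8138/3) = sqrt(24414)/3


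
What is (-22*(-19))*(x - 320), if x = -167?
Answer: -203566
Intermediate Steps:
(-22*(-19))*(x - 320) = (-22*(-19))*(-167 - 320) = 418*(-487) = -203566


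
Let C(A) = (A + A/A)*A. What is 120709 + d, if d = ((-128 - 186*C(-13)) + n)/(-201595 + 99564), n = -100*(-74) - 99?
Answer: 12316081822/102031 ≈ 1.2071e+5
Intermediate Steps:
n = 7301 (n = 7400 - 99 = 7301)
C(A) = A*(1 + A) (C(A) = (A + 1)*A = (1 + A)*A = A*(1 + A))
d = 21843/102031 (d = ((-128 - (-2418)*(1 - 13)) + 7301)/(-201595 + 99564) = ((-128 - (-2418)*(-12)) + 7301)/(-102031) = ((-128 - 186*156) + 7301)*(-1/102031) = ((-128 - 29016) + 7301)*(-1/102031) = (-29144 + 7301)*(-1/102031) = -21843*(-1/102031) = 21843/102031 ≈ 0.21408)
120709 + d = 120709 + 21843/102031 = 12316081822/102031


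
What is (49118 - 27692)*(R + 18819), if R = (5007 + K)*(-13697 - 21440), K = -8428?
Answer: 2575887199296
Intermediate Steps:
R = 120203677 (R = (5007 - 8428)*(-13697 - 21440) = -3421*(-35137) = 120203677)
(49118 - 27692)*(R + 18819) = (49118 - 27692)*(120203677 + 18819) = 21426*120222496 = 2575887199296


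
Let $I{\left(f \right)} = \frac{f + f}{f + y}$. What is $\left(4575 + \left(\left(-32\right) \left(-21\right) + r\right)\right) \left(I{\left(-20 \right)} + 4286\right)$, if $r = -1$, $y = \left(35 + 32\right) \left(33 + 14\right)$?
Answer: $\frac{70353340084}{3129} \approx 2.2484 \cdot 10^{7}$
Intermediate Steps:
$y = 3149$ ($y = 67 \cdot 47 = 3149$)
$I{\left(f \right)} = \frac{2 f}{3149 + f}$ ($I{\left(f \right)} = \frac{f + f}{f + 3149} = \frac{2 f}{3149 + f}$)
$\left(4575 + \left(\left(-32\right) \left(-21\right) + r\right)\right) \left(I{\left(-20 \right)} + 4286\right) = \left(4575 - -671\right) \left(2 \left(-20\right) \frac{1}{3149 - 20} + 4286\right) = \left(4575 + \left(672 - 1\right)\right) \left(2 \left(-20\right) \frac{1}{3129} + 4286\right) = \left(4575 + 671\right) \left(2 \left(-20\right) \frac{1}{3129} + 4286\right) = 5246 \left(- \frac{40}{3129} + 4286\right) = 5246 \cdot \frac{13410854}{3129} = \frac{70353340084}{3129}$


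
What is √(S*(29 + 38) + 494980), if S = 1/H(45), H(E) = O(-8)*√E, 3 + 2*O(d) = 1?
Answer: √(111370500 - 1005*√5)/15 ≈ 703.54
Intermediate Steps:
O(d) = -1 (O(d) = -3/2 + (½)*1 = -3/2 + ½ = -1)
H(E) = -√E
S = -√5/15 (S = 1/(-√45) = 1/(-3*√5) = -√5/15 ≈ -0.14907)
√(S*(29 + 38) + 494980) = √((-√5/15)*(29 + 38) + 494980) = √(-√5/15*67 + 494980) = √(-67*√5/15 + 494980) = √(494980 - 67*√5/15)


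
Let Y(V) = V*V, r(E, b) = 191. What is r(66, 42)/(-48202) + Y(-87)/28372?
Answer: 179710943/683793572 ≈ 0.26281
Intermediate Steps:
Y(V) = V²
r(66, 42)/(-48202) + Y(-87)/28372 = 191/(-48202) + (-87)²/28372 = 191*(-1/48202) + 7569*(1/28372) = -191/48202 + 7569/28372 = 179710943/683793572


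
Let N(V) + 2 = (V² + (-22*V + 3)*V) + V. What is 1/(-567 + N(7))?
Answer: -1/1570 ≈ -0.00063694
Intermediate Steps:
N(V) = -2 + V + V² + V*(3 - 22*V) (N(V) = -2 + ((V² + (-22*V + 3)*V) + V) = -2 + ((V² + (3 - 22*V)*V) + V) = -2 + ((V² + V*(3 - 22*V)) + V) = -2 + (V + V² + V*(3 - 22*V)) = -2 + V + V² + V*(3 - 22*V))
1/(-567 + N(7)) = 1/(-567 + (-2 - 21*7² + 4*7)) = 1/(-567 + (-2 - 21*49 + 28)) = 1/(-567 + (-2 - 1029 + 28)) = 1/(-567 - 1003) = 1/(-1570) = -1/1570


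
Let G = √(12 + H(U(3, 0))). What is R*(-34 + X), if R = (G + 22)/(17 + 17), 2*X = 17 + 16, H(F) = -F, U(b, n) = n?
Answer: -385/34 - 35*√3/34 ≈ -13.107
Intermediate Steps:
X = 33/2 (X = (17 + 16)/2 = (½)*33 = 33/2 ≈ 16.500)
G = 2*√3 (G = √(12 - 1*0) = √(12 + 0) = √12 = 2*√3 ≈ 3.4641)
R = 11/17 + √3/17 (R = (2*√3 + 22)/(17 + 17) = (22 + 2*√3)/34 = (22 + 2*√3)*(1/34) = 11/17 + √3/17 ≈ 0.74894)
R*(-34 + X) = (11/17 + √3/17)*(-34 + 33/2) = (11/17 + √3/17)*(-35/2) = -385/34 - 35*√3/34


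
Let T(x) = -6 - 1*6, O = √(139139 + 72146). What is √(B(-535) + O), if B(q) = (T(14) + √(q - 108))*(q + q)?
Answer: √(12840 + √211285 - 1070*I*√643) ≈ 147.51 - 91.97*I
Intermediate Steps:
O = √211285 ≈ 459.66
T(x) = -12 (T(x) = -6 - 6 = -12)
B(q) = 2*q*(-12 + √(-108 + q)) (B(q) = (-12 + √(q - 108))*(q + q) = (-12 + √(-108 + q))*(2*q) = 2*q*(-12 + √(-108 + q)))
√(B(-535) + O) = √(2*(-535)*(-12 + √(-108 - 535)) + √211285) = √(2*(-535)*(-12 + √(-643)) + √211285) = √(2*(-535)*(-12 + I*√643) + √211285) = √((12840 - 1070*I*√643) + √211285) = √(12840 + √211285 - 1070*I*√643)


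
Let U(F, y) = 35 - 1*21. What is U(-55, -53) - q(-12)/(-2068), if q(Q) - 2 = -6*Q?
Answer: 14513/1034 ≈ 14.036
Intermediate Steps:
U(F, y) = 14 (U(F, y) = 35 - 21 = 14)
q(Q) = 2 - 6*Q
U(-55, -53) - q(-12)/(-2068) = 14 - (2 - 6*(-12))/(-2068) = 14 - (2 + 72)*(-1)/2068 = 14 - 74*(-1)/2068 = 14 - 1*(-37/1034) = 14 + 37/1034 = 14513/1034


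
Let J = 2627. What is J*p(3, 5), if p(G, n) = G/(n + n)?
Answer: 7881/10 ≈ 788.10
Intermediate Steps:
p(G, n) = G/(2*n) (p(G, n) = G/((2*n)) = G*(1/(2*n)) = G/(2*n))
J*p(3, 5) = 2627*((½)*3/5) = 2627*((½)*3*(⅕)) = 2627*(3/10) = 7881/10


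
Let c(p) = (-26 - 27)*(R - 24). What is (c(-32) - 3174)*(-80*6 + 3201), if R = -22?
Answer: -2002656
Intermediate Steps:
c(p) = 2438 (c(p) = (-26 - 27)*(-22 - 24) = -53*(-46) = 2438)
(c(-32) - 3174)*(-80*6 + 3201) = (2438 - 3174)*(-80*6 + 3201) = -736*(-480 + 3201) = -736*2721 = -2002656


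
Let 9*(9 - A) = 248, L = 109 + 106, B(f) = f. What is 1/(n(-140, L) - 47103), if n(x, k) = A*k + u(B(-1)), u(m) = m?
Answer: -9/459841 ≈ -1.9572e-5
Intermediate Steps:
L = 215
A = -167/9 (A = 9 - ⅑*248 = 9 - 248/9 = -167/9 ≈ -18.556)
n(x, k) = -1 - 167*k/9 (n(x, k) = -167*k/9 - 1 = -1 - 167*k/9)
1/(n(-140, L) - 47103) = 1/((-1 - 167/9*215) - 47103) = 1/((-1 - 35905/9) - 47103) = 1/(-35914/9 - 47103) = 1/(-459841/9) = -9/459841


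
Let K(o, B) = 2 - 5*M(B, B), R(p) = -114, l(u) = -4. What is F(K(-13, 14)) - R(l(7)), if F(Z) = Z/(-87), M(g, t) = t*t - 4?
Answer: 10876/87 ≈ 125.01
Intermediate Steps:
M(g, t) = -4 + t**2 (M(g, t) = t**2 - 4 = -4 + t**2)
K(o, B) = 22 - 5*B**2 (K(o, B) = 2 - 5*(-4 + B**2) = 2 + (20 - 5*B**2) = 22 - 5*B**2)
F(Z) = -Z/87 (F(Z) = Z*(-1/87) = -Z/87)
F(K(-13, 14)) - R(l(7)) = -(22 - 5*14**2)/87 - 1*(-114) = -(22 - 5*196)/87 + 114 = -(22 - 980)/87 + 114 = -1/87*(-958) + 114 = 958/87 + 114 = 10876/87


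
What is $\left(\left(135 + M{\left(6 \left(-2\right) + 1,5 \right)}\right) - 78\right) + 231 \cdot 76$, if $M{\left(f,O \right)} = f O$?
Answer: $17558$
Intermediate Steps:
$M{\left(f,O \right)} = O f$
$\left(\left(135 + M{\left(6 \left(-2\right) + 1,5 \right)}\right) - 78\right) + 231 \cdot 76 = \left(\left(135 + 5 \left(6 \left(-2\right) + 1\right)\right) - 78\right) + 231 \cdot 76 = \left(\left(135 + 5 \left(-12 + 1\right)\right) - 78\right) + 17556 = \left(\left(135 + 5 \left(-11\right)\right) - 78\right) + 17556 = \left(\left(135 - 55\right) - 78\right) + 17556 = \left(80 - 78\right) + 17556 = 2 + 17556 = 17558$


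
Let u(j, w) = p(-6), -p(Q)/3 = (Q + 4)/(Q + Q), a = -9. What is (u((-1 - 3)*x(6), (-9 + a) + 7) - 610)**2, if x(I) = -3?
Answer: 1490841/4 ≈ 3.7271e+5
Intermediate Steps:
p(Q) = -3*(4 + Q)/(2*Q) (p(Q) = -3*(Q + 4)/(Q + Q) = -3*(4 + Q)/(2*Q))
u(j, w) = -1/2 (u(j, w) = -3/2 - 6/(-6) = -3/2 - 6*(-1/6) = -3/2 + 1 = -1/2)
(u((-1 - 3)*x(6), (-9 + a) + 7) - 610)**2 = (-1/2 - 610)**2 = (-1221/2)**2 = 1490841/4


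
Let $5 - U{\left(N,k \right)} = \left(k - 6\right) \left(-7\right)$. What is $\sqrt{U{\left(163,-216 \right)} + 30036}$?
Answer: $\sqrt{28487} \approx 168.78$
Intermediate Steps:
$U{\left(N,k \right)} = -37 + 7 k$ ($U{\left(N,k \right)} = 5 - \left(k - 6\right) \left(-7\right) = 5 - \left(-6 + k\right) \left(-7\right) = 5 - \left(42 - 7 k\right) = 5 + \left(-42 + 7 k\right) = -37 + 7 k$)
$\sqrt{U{\left(163,-216 \right)} + 30036} = \sqrt{\left(-37 + 7 \left(-216\right)\right) + 30036} = \sqrt{\left(-37 - 1512\right) + 30036} = \sqrt{-1549 + 30036} = \sqrt{28487}$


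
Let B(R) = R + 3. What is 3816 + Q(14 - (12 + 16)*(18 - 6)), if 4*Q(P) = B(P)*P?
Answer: 58991/2 ≈ 29496.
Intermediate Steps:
B(R) = 3 + R
Q(P) = P*(3 + P)/4 (Q(P) = ((3 + P)*P)/4 = (P*(3 + P))/4 = P*(3 + P)/4)
3816 + Q(14 - (12 + 16)*(18 - 6)) = 3816 + (14 - (12 + 16)*(18 - 6))*(3 + (14 - (12 + 16)*(18 - 6)))/4 = 3816 + (14 - 28*12)*(3 + (14 - 28*12))/4 = 3816 + (14 - 1*336)*(3 + (14 - 1*336))/4 = 3816 + (14 - 336)*(3 + (14 - 336))/4 = 3816 + (¼)*(-322)*(3 - 322) = 3816 + (¼)*(-322)*(-319) = 3816 + 51359/2 = 58991/2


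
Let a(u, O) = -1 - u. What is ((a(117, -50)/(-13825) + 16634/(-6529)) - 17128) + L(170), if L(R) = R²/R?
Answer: -1530916355778/90263425 ≈ -16961.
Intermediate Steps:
L(R) = R
((a(117, -50)/(-13825) + 16634/(-6529)) - 17128) + L(170) = (((-1 - 1*117)/(-13825) + 16634/(-6529)) - 17128) + 170 = (((-1 - 117)*(-1/13825) + 16634*(-1/6529)) - 17128) + 170 = ((-118*(-1/13825) - 16634/6529) - 17128) + 170 = ((118/13825 - 16634/6529) - 17128) + 170 = (-229194628/90263425 - 17128) + 170 = -1546261138028/90263425 + 170 = -1530916355778/90263425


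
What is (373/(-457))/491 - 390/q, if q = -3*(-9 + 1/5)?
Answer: -72933981/4936514 ≈ -14.774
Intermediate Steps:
q = 132/5 (q = -3*(-9 + ⅕) = -3*(-44/5) = 132/5 ≈ 26.400)
(373/(-457))/491 - 390/q = (373/(-457))/491 - 390/132/5 = (373*(-1/457))*(1/491) - 390*5/132 = -373/457*1/491 - 325/22 = -373/224387 - 325/22 = -72933981/4936514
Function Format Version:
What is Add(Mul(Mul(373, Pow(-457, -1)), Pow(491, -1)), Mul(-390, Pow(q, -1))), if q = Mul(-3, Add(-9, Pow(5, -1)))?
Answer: Rational(-72933981, 4936514) ≈ -14.774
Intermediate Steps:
q = Rational(132, 5) (q = Mul(-3, Add(-9, Rational(1, 5))) = Mul(-3, Rational(-44, 5)) = Rational(132, 5) ≈ 26.400)
Add(Mul(Mul(373, Pow(-457, -1)), Pow(491, -1)), Mul(-390, Pow(q, -1))) = Add(Mul(Mul(373, Pow(-457, -1)), Pow(491, -1)), Mul(-390, Pow(Rational(132, 5), -1))) = Add(Mul(Mul(373, Rational(-1, 457)), Rational(1, 491)), Mul(-390, Rational(5, 132))) = Add(Mul(Rational(-373, 457), Rational(1, 491)), Rational(-325, 22)) = Add(Rational(-373, 224387), Rational(-325, 22)) = Rational(-72933981, 4936514)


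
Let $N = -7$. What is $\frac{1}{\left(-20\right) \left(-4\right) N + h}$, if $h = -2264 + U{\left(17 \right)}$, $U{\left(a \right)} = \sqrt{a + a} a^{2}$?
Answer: $- \frac{1412}{2567631} - \frac{289 \sqrt{34}}{5135262} \approx -0.00087808$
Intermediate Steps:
$U{\left(a \right)} = \sqrt{2} a^{\frac{5}{2}}$ ($U{\left(a \right)} = \sqrt{2 a} a^{2} = \sqrt{2} \sqrt{a} a^{2} = \sqrt{2} a^{\frac{5}{2}}$)
$h = -2264 + 289 \sqrt{34}$ ($h = -2264 + \sqrt{2} \cdot 17^{\frac{5}{2}} = -2264 + \sqrt{2} \cdot 289 \sqrt{17} = -2264 + 289 \sqrt{34} \approx -578.85$)
$\frac{1}{\left(-20\right) \left(-4\right) N + h} = \frac{1}{\left(-20\right) \left(-4\right) \left(-7\right) - \left(2264 - 289 \sqrt{34}\right)} = \frac{1}{80 \left(-7\right) - \left(2264 - 289 \sqrt{34}\right)} = \frac{1}{-560 - \left(2264 - 289 \sqrt{34}\right)} = \frac{1}{-2824 + 289 \sqrt{34}}$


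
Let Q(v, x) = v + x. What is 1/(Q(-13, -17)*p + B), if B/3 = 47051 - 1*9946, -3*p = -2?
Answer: 1/111295 ≈ 8.9851e-6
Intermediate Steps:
p = 2/3 (p = -1/3*(-2) = 2/3 ≈ 0.66667)
B = 111315 (B = 3*(47051 - 1*9946) = 3*(47051 - 9946) = 3*37105 = 111315)
1/(Q(-13, -17)*p + B) = 1/((-13 - 17)*(2/3) + 111315) = 1/(-30*2/3 + 111315) = 1/(-20 + 111315) = 1/111295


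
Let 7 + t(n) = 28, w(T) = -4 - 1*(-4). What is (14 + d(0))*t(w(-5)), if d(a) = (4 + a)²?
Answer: 630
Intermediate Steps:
w(T) = 0 (w(T) = -4 + 4 = 0)
t(n) = 21 (t(n) = -7 + 28 = 21)
(14 + d(0))*t(w(-5)) = (14 + (4 + 0)²)*21 = (14 + 4²)*21 = (14 + 16)*21 = 30*21 = 630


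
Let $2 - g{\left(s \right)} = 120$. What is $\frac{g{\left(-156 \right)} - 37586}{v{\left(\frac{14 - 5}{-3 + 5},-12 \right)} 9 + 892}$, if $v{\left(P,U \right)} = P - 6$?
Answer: $- \frac{75408}{1757} \approx -42.919$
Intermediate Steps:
$g{\left(s \right)} = -118$ ($g{\left(s \right)} = 2 - 120 = -118$)
$v{\left(P,U \right)} = -6 + P$ ($v{\left(P,U \right)} = P - 6 = -6 + P$)
$\frac{g{\left(-156 \right)} - 37586}{v{\left(\frac{14 - 5}{-3 + 5},-12 \right)} 9 + 892} = \frac{-118 - 37586}{\left(-6 + \frac{14 - 5}{-3 + 5}\right) 9 + 892} = - \frac{37704}{\left(-6 + \frac{9}{2}\right) 9 + 892} = - \frac{37704}{\left(- \frac{3}{2}\right) 9 + 892} = - \frac{37704}{- \frac{27}{2} + 892} = - \frac{37704}{\frac{1757}{2}} = \left(-37704\right) \frac{2}{1757} = - \frac{75408}{1757}$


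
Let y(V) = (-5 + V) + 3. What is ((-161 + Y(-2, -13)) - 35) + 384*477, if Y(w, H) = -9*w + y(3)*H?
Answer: 182977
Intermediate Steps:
y(V) = -2 + V
Y(w, H) = H - 9*w (Y(w, H) = -9*w + (-2 + 3)*H = -9*w + 1*H = -9*w + H = H - 9*w)
((-161 + Y(-2, -13)) - 35) + 384*477 = ((-161 + (-13 - 9*(-2))) - 35) + 384*477 = ((-161 + (-13 + 18)) - 35) + 183168 = ((-161 + 5) - 35) + 183168 = (-156 - 35) + 183168 = -191 + 183168 = 182977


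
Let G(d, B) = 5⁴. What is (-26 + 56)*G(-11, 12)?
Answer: 18750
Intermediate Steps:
G(d, B) = 625
(-26 + 56)*G(-11, 12) = (-26 + 56)*625 = 30*625 = 18750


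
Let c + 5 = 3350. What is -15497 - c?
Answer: -18842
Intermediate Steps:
c = 3345 (c = -5 + 3350 = 3345)
-15497 - c = -15497 - 1*3345 = -15497 - 3345 = -18842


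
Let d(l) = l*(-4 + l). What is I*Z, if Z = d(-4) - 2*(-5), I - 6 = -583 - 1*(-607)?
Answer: 1260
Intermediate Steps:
I = 30 (I = 6 + (-583 - 1*(-607)) = 6 + (-583 + 607) = 6 + 24 = 30)
Z = 42 (Z = -4*(-4 - 4) - 2*(-5) = -4*(-8) + 10 = 32 + 10 = 42)
I*Z = 30*42 = 1260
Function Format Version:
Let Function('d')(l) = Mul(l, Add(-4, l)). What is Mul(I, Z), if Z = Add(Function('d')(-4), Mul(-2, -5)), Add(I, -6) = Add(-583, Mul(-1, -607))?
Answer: 1260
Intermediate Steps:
I = 30 (I = Add(6, Add(-583, Mul(-1, -607))) = Add(6, Add(-583, 607)) = Add(6, 24) = 30)
Z = 42 (Z = Add(Mul(-4, Add(-4, -4)), Mul(-2, -5)) = Add(Mul(-4, -8), 10) = Add(32, 10) = 42)
Mul(I, Z) = Mul(30, 42) = 1260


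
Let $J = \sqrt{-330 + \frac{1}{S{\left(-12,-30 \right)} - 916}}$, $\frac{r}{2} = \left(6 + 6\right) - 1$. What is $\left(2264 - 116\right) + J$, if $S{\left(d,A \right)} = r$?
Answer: $2148 + \frac{i \sqrt{263748774}}{894} \approx 2148.0 + 18.166 i$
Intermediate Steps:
$r = 22$ ($r = 2 \left(\left(6 + 6\right) - 1\right) = 2 \left(12 - 1\right) = 2 \cdot 11 = 22$)
$S{\left(d,A \right)} = 22$
$J = \frac{i \sqrt{263748774}}{894}$ ($J = \sqrt{-330 + \frac{1}{22 - 916}} = \sqrt{-330 + \frac{1}{-894}} = \sqrt{-330 - \frac{1}{894}} = \sqrt{- \frac{295021}{894}} = \frac{i \sqrt{263748774}}{894} \approx 18.166 i$)
$\left(2264 - 116\right) + J = \left(2264 - 116\right) + \frac{i \sqrt{263748774}}{894} = 2148 + \frac{i \sqrt{263748774}}{894}$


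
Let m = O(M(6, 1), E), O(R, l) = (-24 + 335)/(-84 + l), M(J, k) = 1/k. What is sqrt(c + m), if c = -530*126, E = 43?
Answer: I*sqrt(112269931)/41 ≈ 258.43*I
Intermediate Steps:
M(J, k) = 1/k
O(R, l) = 311/(-84 + l)
m = -311/41 (m = 311/(-84 + 43) = 311/(-41) = 311*(-1/41) = -311/41 ≈ -7.5854)
c = -66780
sqrt(c + m) = sqrt(-66780 - 311/41) = sqrt(-2738291/41) = I*sqrt(112269931)/41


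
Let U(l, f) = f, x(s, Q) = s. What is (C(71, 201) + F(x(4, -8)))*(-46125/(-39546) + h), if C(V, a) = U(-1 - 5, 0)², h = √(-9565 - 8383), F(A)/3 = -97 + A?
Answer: -1429875/4394 - 558*I*√4487 ≈ -325.42 - 37378.0*I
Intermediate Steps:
F(A) = -291 + 3*A (F(A) = 3*(-97 + A) = -291 + 3*A)
h = 2*I*√4487 (h = √(-17948) = 2*I*√4487 ≈ 133.97*I)
C(V, a) = 0 (C(V, a) = 0² = 0)
(C(71, 201) + F(x(4, -8)))*(-46125/(-39546) + h) = (0 + (-291 + 3*4))*(-46125/(-39546) + 2*I*√4487) = (0 + (-291 + 12))*(-46125*(-1/39546) + 2*I*√4487) = (0 - 279)*(5125/4394 + 2*I*√4487) = -279*(5125/4394 + 2*I*√4487) = -1429875/4394 - 558*I*√4487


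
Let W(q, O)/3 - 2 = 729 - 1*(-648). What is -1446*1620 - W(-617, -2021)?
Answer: -2346657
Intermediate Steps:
W(q, O) = 4137 (W(q, O) = 6 + 3*(729 - 1*(-648)) = 6 + 3*(729 + 648) = 6 + 3*1377 = 6 + 4131 = 4137)
-1446*1620 - W(-617, -2021) = -1446*1620 - 1*4137 = -2342520 - 4137 = -2346657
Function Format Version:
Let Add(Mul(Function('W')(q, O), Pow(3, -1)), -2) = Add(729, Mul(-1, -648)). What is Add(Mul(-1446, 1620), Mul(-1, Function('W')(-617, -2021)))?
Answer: -2346657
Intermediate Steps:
Function('W')(q, O) = 4137 (Function('W')(q, O) = Add(6, Mul(3, Add(729, Mul(-1, -648)))) = Add(6, Mul(3, Add(729, 648))) = Add(6, Mul(3, 1377)) = Add(6, 4131) = 4137)
Add(Mul(-1446, 1620), Mul(-1, Function('W')(-617, -2021))) = Add(Mul(-1446, 1620), Mul(-1, 4137)) = Add(-2342520, -4137) = -2346657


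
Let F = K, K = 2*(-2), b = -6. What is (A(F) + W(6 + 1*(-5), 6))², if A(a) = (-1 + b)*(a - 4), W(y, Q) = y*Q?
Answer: 3844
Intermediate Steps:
K = -4
W(y, Q) = Q*y
F = -4
A(a) = 28 - 7*a (A(a) = (-1 - 6)*(a - 4) = -7*(-4 + a) = 28 - 7*a)
(A(F) + W(6 + 1*(-5), 6))² = ((28 - 7*(-4)) + 6*(6 + 1*(-5)))² = ((28 + 28) + 6*(6 - 5))² = (56 + 6*1)² = (56 + 6)² = 62² = 3844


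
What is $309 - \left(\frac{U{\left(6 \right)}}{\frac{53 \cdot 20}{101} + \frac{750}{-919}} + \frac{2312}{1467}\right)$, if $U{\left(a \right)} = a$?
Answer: $\frac{202174405826}{658969065} \approx 306.8$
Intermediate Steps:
$309 - \left(\frac{U{\left(6 \right)}}{\frac{53 \cdot 20}{101} + \frac{750}{-919}} + \frac{2312}{1467}\right) = 309 - \left(\frac{6}{\frac{53 \cdot 20}{101} + \frac{750}{-919}} + \frac{2312}{1467}\right) = 309 - \left(\frac{6}{1060 \cdot \frac{1}{101} + 750 \left(- \frac{1}{919}\right)} + 2312 \cdot \frac{1}{1467}\right) = 309 - \left(\frac{6}{\frac{1060}{101} - \frac{750}{919}} + \frac{2312}{1467}\right) = 309 - \left(\frac{6}{\frac{898390}{92819}} + \frac{2312}{1467}\right) = 309 - \left(6 \cdot \frac{92819}{898390} + \frac{2312}{1467}\right) = 309 - \left(\frac{278457}{449195} + \frac{2312}{1467}\right) = 309 - \frac{1447035259}{658969065} = \frac{202174405826}{658969065}$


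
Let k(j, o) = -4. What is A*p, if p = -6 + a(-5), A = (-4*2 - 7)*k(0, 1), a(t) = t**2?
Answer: 1140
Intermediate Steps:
A = 60 (A = (-4*2 - 7)*(-4) = (-8 - 7)*(-4) = -15*(-4) = 60)
p = 19 (p = -6 + (-5)**2 = -6 + 25 = 19)
A*p = 60*19 = 1140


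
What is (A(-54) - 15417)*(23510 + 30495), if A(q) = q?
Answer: -835511355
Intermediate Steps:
(A(-54) - 15417)*(23510 + 30495) = (-54 - 15417)*(23510 + 30495) = -15471*54005 = -835511355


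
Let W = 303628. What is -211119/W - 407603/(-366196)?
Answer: 5806093795/13898419886 ≈ 0.41775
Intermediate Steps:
-211119/W - 407603/(-366196) = -211119/303628 - 407603/(-366196) = -211119*1/303628 - 407603*(-1/366196) = -211119/303628 + 407603/366196 = 5806093795/13898419886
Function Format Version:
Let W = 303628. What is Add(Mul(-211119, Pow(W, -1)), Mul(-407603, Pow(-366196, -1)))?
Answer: Rational(5806093795, 13898419886) ≈ 0.41775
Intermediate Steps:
Add(Mul(-211119, Pow(W, -1)), Mul(-407603, Pow(-366196, -1))) = Add(Mul(-211119, Pow(303628, -1)), Mul(-407603, Pow(-366196, -1))) = Add(Mul(-211119, Rational(1, 303628)), Mul(-407603, Rational(-1, 366196))) = Add(Rational(-211119, 303628), Rational(407603, 366196)) = Rational(5806093795, 13898419886)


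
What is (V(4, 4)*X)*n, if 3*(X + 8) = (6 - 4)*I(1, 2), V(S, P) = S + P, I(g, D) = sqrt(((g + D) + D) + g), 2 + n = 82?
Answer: -5120 + 1280*sqrt(6)/3 ≈ -4074.9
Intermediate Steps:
n = 80 (n = -2 + 82 = 80)
I(g, D) = sqrt(2*D + 2*g) (I(g, D) = sqrt(((D + g) + D) + g) = sqrt((g + 2*D) + g) = sqrt(2*D + 2*g))
V(S, P) = P + S
X = -8 + 2*sqrt(6)/3 (X = -8 + ((6 - 4)*sqrt(2*2 + 2*1))/3 = -8 + (2*sqrt(4 + 2))/3 = -8 + (2*sqrt(6))/3 = -8 + 2*sqrt(6)/3 ≈ -6.3670)
(V(4, 4)*X)*n = ((4 + 4)*(-8 + 2*sqrt(6)/3))*80 = (8*(-8 + 2*sqrt(6)/3))*80 = (-64 + 16*sqrt(6)/3)*80 = -5120 + 1280*sqrt(6)/3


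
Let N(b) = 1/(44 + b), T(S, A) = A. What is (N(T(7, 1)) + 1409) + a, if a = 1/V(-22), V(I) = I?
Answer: 1394887/990 ≈ 1409.0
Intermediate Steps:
a = -1/22 (a = 1/(-22) = -1/22 ≈ -0.045455)
(N(T(7, 1)) + 1409) + a = (1/(44 + 1) + 1409) - 1/22 = (1/45 + 1409) - 1/22 = 63406/45 - 1/22 = 1394887/990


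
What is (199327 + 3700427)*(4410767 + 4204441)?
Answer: 33597191858832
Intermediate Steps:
(199327 + 3700427)*(4410767 + 4204441) = 3899754*8615208 = 33597191858832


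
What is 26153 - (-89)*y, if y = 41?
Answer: 29802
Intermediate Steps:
26153 - (-89)*y = 26153 - (-89)*41 = 26153 - 1*(-3649) = 26153 + 3649 = 29802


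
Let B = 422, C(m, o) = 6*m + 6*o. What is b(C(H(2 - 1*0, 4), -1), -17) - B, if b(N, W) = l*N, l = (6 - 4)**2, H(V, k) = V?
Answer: -398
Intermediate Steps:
l = 4 (l = 2**2 = 4)
b(N, W) = 4*N
b(C(H(2 - 1*0, 4), -1), -17) - B = 4*(6*(2 - 1*0) + 6*(-1)) - 1*422 = 4*(6*(2 + 0) - 6) - 422 = 4*(6*2 - 6) - 422 = 4*(12 - 6) - 422 = 4*6 - 422 = 24 - 422 = -398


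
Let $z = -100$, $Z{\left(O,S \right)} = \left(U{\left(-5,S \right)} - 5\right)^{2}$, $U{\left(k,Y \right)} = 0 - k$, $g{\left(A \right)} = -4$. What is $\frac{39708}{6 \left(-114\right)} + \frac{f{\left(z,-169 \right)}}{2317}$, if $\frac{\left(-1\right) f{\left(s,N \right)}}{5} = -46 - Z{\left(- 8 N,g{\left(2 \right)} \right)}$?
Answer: $- \frac{2551281}{44023} \approx -57.953$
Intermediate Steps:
$U{\left(k,Y \right)} = - k$
$Z{\left(O,S \right)} = 0$ ($Z{\left(O,S \right)} = \left(\left(-1\right) \left(-5\right) - 5\right)^{2} = \left(5 - 5\right)^{2} = 0^{2} = 0$)
$f{\left(s,N \right)} = 230$ ($f{\left(s,N \right)} = - 5 \left(-46 - 0\right) = - 5 \left(-46 + 0\right) = \left(-5\right) \left(-46\right) = 230$)
$\frac{39708}{6 \left(-114\right)} + \frac{f{\left(z,-169 \right)}}{2317} = \frac{39708}{6 \left(-114\right)} + \frac{230}{2317} = \frac{39708}{-684} + 230 \cdot \frac{1}{2317} = 39708 \left(- \frac{1}{684}\right) + \frac{230}{2317} = - \frac{1103}{19} + \frac{230}{2317} = - \frac{2551281}{44023}$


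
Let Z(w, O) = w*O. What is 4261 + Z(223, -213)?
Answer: -43238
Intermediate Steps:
Z(w, O) = O*w
4261 + Z(223, -213) = 4261 - 213*223 = 4261 - 47499 = -43238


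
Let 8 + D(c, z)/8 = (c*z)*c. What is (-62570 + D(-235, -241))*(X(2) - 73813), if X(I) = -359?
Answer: 7902020382648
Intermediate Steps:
D(c, z) = -64 + 8*z*c² (D(c, z) = -64 + 8*((c*z)*c) = -64 + 8*(z*c²) = -64 + 8*z*c²)
(-62570 + D(-235, -241))*(X(2) - 73813) = (-62570 + (-64 + 8*(-241)*(-235)²))*(-359 - 73813) = (-62570 + (-64 + 8*(-241)*55225))*(-74172) = (-62570 + (-64 - 106473800))*(-74172) = (-62570 - 106473864)*(-74172) = -106536434*(-74172) = 7902020382648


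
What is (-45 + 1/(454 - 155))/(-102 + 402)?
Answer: -6727/44850 ≈ -0.14999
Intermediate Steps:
(-45 + 1/(454 - 155))/(-102 + 402) = (-45 + 1/299)/300 = (-45 + 1/299)*(1/300) = -13454/299*1/300 = -6727/44850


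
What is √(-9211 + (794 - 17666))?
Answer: I*√26083 ≈ 161.5*I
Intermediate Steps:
√(-9211 + (794 - 17666)) = √(-9211 - 16872) = √(-26083) = I*√26083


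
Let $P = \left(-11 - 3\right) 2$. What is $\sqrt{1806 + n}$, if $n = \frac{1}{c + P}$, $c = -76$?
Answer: $\frac{\sqrt{4883398}}{52} \approx 42.497$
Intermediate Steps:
$P = -28$ ($P = \left(-14\right) 2 = -28$)
$n = - \frac{1}{104}$ ($n = \frac{1}{-76 - 28} = \frac{1}{-104} = - \frac{1}{104} \approx -0.0096154$)
$\sqrt{1806 + n} = \sqrt{1806 - \frac{1}{104}} = \sqrt{\frac{187823}{104}} = \frac{\sqrt{4883398}}{52}$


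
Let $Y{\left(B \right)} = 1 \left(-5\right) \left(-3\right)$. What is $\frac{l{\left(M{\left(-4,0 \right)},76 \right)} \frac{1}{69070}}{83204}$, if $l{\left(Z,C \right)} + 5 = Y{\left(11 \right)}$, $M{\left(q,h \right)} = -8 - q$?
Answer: $\frac{1}{574690028} \approx 1.7401 \cdot 10^{-9}$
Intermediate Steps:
$Y{\left(B \right)} = 15$ ($Y{\left(B \right)} = \left(-5\right) \left(-3\right) = 15$)
$l{\left(Z,C \right)} = 10$ ($l{\left(Z,C \right)} = -5 + 15 = 10$)
$\frac{l{\left(M{\left(-4,0 \right)},76 \right)} \frac{1}{69070}}{83204} = \frac{10 \cdot \frac{1}{69070}}{83204} = 10 \cdot \frac{1}{69070} \cdot \frac{1}{83204} = \frac{1}{6907} \cdot \frac{1}{83204} = \frac{1}{574690028}$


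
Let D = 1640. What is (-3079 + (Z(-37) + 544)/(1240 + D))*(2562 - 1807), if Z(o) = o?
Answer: -446306321/192 ≈ -2.3245e+6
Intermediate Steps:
(-3079 + (Z(-37) + 544)/(1240 + D))*(2562 - 1807) = (-3079 + (-37 + 544)/(1240 + 1640))*(2562 - 1807) = (-3079 + 507/2880)*755 = (-3079 + 507*(1/2880))*755 = (-3079 + 169/960)*755 = -2955671/960*755 = -446306321/192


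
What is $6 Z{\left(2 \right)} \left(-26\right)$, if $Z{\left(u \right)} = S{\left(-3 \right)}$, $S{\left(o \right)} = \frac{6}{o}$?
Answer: $312$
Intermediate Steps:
$Z{\left(u \right)} = -2$ ($Z{\left(u \right)} = \frac{6}{-3} = 6 \left(- \frac{1}{3}\right) = -2$)
$6 Z{\left(2 \right)} \left(-26\right) = 6 \left(-2\right) \left(-26\right) = \left(-12\right) \left(-26\right) = 312$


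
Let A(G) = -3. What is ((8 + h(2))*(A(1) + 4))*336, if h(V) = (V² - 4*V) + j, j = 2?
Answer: 2016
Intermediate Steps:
h(V) = 2 + V² - 4*V (h(V) = (V² - 4*V) + 2 = 2 + V² - 4*V)
((8 + h(2))*(A(1) + 4))*336 = ((8 + (2 + 2² - 4*2))*(-3 + 4))*336 = ((8 + (2 + 4 - 8))*1)*336 = ((8 - 2)*1)*336 = (6*1)*336 = 6*336 = 2016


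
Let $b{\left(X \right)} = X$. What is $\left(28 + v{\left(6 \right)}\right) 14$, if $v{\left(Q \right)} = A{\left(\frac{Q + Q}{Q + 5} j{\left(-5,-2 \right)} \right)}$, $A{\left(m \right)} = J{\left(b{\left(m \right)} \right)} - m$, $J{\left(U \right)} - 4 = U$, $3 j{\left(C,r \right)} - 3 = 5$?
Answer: $448$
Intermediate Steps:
$j{\left(C,r \right)} = \frac{8}{3}$ ($j{\left(C,r \right)} = 1 + \frac{1}{3} \cdot 5 = 1 + \frac{5}{3} = \frac{8}{3}$)
$J{\left(U \right)} = 4 + U$
$A{\left(m \right)} = 4$ ($A{\left(m \right)} = \left(4 + m\right) - m = 4$)
$v{\left(Q \right)} = 4$
$\left(28 + v{\left(6 \right)}\right) 14 = \left(28 + 4\right) 14 = 32 \cdot 14 = 448$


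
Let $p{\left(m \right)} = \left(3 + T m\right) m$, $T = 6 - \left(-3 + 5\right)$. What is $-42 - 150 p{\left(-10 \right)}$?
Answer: $-55542$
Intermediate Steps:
$T = 4$ ($T = 6 - 2 = 4$)
$p{\left(m \right)} = m \left(3 + 4 m\right)$ ($p{\left(m \right)} = \left(3 + 4 m\right) m = m \left(3 + 4 m\right)$)
$-42 - 150 p{\left(-10 \right)} = -42 - 150 \left(- 10 \left(3 + 4 \left(-10\right)\right)\right) = -42 - 150 \left(- 10 \left(3 - 40\right)\right) = -42 - 150 \left(\left(-10\right) \left(-37\right)\right) = -42 - 55500 = -55542$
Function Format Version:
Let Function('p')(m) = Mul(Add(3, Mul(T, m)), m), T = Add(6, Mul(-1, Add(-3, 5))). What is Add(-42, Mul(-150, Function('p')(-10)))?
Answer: -55542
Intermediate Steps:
T = 4 (T = Add(6, Mul(-1, 2)) = Add(6, -2) = 4)
Function('p')(m) = Mul(m, Add(3, Mul(4, m))) (Function('p')(m) = Mul(Add(3, Mul(4, m)), m) = Mul(m, Add(3, Mul(4, m))))
Add(-42, Mul(-150, Function('p')(-10))) = Add(-42, Mul(-150, Mul(-10, Add(3, Mul(4, -10))))) = Add(-42, Mul(-150, Mul(-10, Add(3, -40)))) = Add(-42, Mul(-150, Mul(-10, -37))) = Add(-42, Mul(-150, 370)) = Add(-42, -55500) = -55542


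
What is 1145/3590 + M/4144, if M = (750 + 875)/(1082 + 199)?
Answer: 608402503/1905738576 ≈ 0.31925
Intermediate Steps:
M = 1625/1281 ≈ 1.2685
1145/3590 + M/4144 = 1145/3590 + (1625/1281)/4144 = 1145*(1/3590) + (1625/1281)*(1/4144) = 229/718 + 1625/5308464 = 608402503/1905738576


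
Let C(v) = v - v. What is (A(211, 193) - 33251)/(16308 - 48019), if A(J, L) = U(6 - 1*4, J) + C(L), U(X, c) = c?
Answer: 33040/31711 ≈ 1.0419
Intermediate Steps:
C(v) = 0
A(J, L) = J (A(J, L) = J + 0 = J)
(A(211, 193) - 33251)/(16308 - 48019) = (211 - 33251)/(16308 - 48019) = -33040/(-31711) = -33040*(-1/31711) = 33040/31711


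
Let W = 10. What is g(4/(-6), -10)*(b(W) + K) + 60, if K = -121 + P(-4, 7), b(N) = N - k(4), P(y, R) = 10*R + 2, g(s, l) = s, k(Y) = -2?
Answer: 254/3 ≈ 84.667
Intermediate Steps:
P(y, R) = 2 + 10*R
b(N) = 2 + N (b(N) = N - 1*(-2) = N + 2 = 2 + N)
K = -49 (K = -121 + (2 + 10*7) = -121 + (2 + 70) = -121 + 72 = -49)
g(4/(-6), -10)*(b(W) + K) + 60 = (4/(-6))*((2 + 10) - 49) + 60 = (4*(-⅙))*(12 - 49) + 60 = -⅔*(-37) + 60 = 74/3 + 60 = 254/3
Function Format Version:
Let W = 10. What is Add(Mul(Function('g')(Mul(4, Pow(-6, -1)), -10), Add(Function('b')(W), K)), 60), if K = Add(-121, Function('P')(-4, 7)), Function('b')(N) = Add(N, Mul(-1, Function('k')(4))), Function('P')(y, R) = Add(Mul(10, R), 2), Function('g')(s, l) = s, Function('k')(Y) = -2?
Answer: Rational(254, 3) ≈ 84.667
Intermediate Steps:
Function('P')(y, R) = Add(2, Mul(10, R))
Function('b')(N) = Add(2, N) (Function('b')(N) = Add(N, Mul(-1, -2)) = Add(N, 2) = Add(2, N))
K = -49 (K = Add(-121, Add(2, Mul(10, 7))) = Add(-121, Add(2, 70)) = Add(-121, 72) = -49)
Add(Mul(Function('g')(Mul(4, Pow(-6, -1)), -10), Add(Function('b')(W), K)), 60) = Add(Mul(Mul(4, Pow(-6, -1)), Add(Add(2, 10), -49)), 60) = Add(Mul(Mul(4, Rational(-1, 6)), Add(12, -49)), 60) = Add(Mul(Rational(-2, 3), -37), 60) = Add(Rational(74, 3), 60) = Rational(254, 3)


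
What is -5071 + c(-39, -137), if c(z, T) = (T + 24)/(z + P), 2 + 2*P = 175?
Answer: -481971/95 ≈ -5073.4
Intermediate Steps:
P = 173/2 (P = -1 + (1/2)*175 = -1 + 175/2 = 173/2 ≈ 86.500)
c(z, T) = (24 + T)/(173/2 + z) (c(z, T) = (T + 24)/(z + 173/2) = (24 + T)/(173/2 + z))
-5071 + c(-39, -137) = -5071 + 2*(24 - 137)/(173 + 2*(-39)) = -5071 + 2*(-113)/(173 - 78) = -5071 + 2*(-113)/95 = -5071 + 2*(1/95)*(-113) = -5071 - 226/95 = -481971/95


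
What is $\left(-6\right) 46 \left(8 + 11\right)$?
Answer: $-5244$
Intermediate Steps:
$\left(-6\right) 46 \left(8 + 11\right) = \left(-276\right) 19 = -5244$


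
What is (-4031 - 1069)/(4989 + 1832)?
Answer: -5100/6821 ≈ -0.74769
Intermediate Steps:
(-4031 - 1069)/(4989 + 1832) = -5100/6821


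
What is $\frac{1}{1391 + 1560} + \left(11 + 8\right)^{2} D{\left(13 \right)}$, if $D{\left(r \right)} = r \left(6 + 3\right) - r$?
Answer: $\frac{110792345}{2951} \approx 37544.0$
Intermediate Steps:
$D{\left(r \right)} = 8 r$ ($D{\left(r \right)} = r 9 - r = 9 r - r = 8 r$)
$\frac{1}{1391 + 1560} + \left(11 + 8\right)^{2} D{\left(13 \right)} = \frac{1}{1391 + 1560} + \left(11 + 8\right)^{2} \cdot 8 \cdot 13 = \frac{1}{2951} + 19^{2} \cdot 104 = \frac{1}{2951} + 361 \cdot 104 = \frac{1}{2951} + 37544 = \frac{110792345}{2951}$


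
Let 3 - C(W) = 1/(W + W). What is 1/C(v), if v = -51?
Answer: 102/307 ≈ 0.33225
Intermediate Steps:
C(W) = 3 - 1/(2*W) (C(W) = 3 - 1/(W + W) = 3 - 1/(2*W))
1/C(v) = 1/(3 - 1/2/(-51)) = 1/(3 - 1/2*(-1/51)) = 1/(3 + 1/102) = 1/(307/102) = 102/307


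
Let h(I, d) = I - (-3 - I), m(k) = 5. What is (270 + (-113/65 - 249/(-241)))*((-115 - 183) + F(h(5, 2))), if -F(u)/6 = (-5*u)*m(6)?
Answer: 6968965304/15665 ≈ 4.4488e+5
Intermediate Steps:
h(I, d) = 3 + 2*I (h(I, d) = I + (3 + I) = 3 + 2*I)
F(u) = 150*u (F(u) = -6*(-5*u)*5 = -(-150)*u = 150*u)
(270 + (-113/65 - 249/(-241)))*((-115 - 183) + F(h(5, 2))) = (270 + (-113/65 - 249/(-241)))*((-115 - 183) + 150*(3 + 2*5)) = (270 + (-113*1/65 - 249*(-1/241)))*(-298 + 150*(3 + 10)) = (270 + (-113/65 + 249/241))*(-298 + 150*13) = (270 - 11048/15665)*(-298 + 1950) = (4218502/15665)*1652 = 6968965304/15665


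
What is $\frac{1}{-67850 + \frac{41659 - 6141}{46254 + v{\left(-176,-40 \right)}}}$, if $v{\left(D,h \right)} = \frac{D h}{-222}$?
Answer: $- \frac{59659}{4047817307} \approx -1.4739 \cdot 10^{-5}$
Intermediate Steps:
$v{\left(D,h \right)} = - \frac{D h}{222}$ ($v{\left(D,h \right)} = D h \left(- \frac{1}{222}\right) = - \frac{D h}{222}$)
$\frac{1}{-67850 + \frac{41659 - 6141}{46254 + v{\left(-176,-40 \right)}}} = \frac{1}{-67850 + \frac{41659 - 6141}{46254 - \left(- \frac{88}{111}\right) \left(-40\right)}} = \frac{1}{-67850 + \frac{35518}{46254 - \frac{3520}{111}}} = \frac{1}{-67850 + \frac{35518}{\frac{5130674}{111}}} = \frac{1}{-67850 + 35518 \cdot \frac{111}{5130674}} = \frac{1}{-67850 + \frac{45843}{59659}} = \frac{1}{- \frac{4047817307}{59659}} = - \frac{59659}{4047817307}$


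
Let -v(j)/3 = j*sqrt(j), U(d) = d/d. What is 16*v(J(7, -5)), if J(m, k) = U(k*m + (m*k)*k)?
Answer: -48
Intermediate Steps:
U(d) = 1
J(m, k) = 1
v(j) = -3*j**(3/2) (v(j) = -3*j*sqrt(j) = -3*j**(3/2))
16*v(J(7, -5)) = 16*(-3*1**(3/2)) = 16*(-3*1) = 16*(-3) = -48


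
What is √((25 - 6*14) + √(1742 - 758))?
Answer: √(-59 + 2*√246) ≈ 5.2565*I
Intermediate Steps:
√((25 - 6*14) + √(1742 - 758)) = √((25 - 84) + √984) = √(-59 + 2*√246)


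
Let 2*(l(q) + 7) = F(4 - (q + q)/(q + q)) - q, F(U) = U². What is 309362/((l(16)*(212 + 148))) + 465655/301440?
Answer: -1524898423/18990720 ≈ -80.297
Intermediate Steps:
l(q) = -5/2 - q/2 (l(q) = -7 + ((4 - (q + q)/(q + q))² - q)/2 = -7 + ((4 - 2*q/(2*q))² - q)/2 = -7 + ((4 - 2*q*1/(2*q))² - q)/2 = -7 + ((4 - 1*1)² - q)/2 = -7 + ((4 - 1)² - q)/2 = -7 + (3² - q)/2 = -7 + (9 - q)/2 = -7 + (9/2 - q/2) = -5/2 - q/2)
309362/((l(16)*(212 + 148))) + 465655/301440 = 309362/(((-5/2 - ½*16)*(212 + 148))) + 465655/301440 = 309362/(((-5/2 - 8)*360)) + 465655*(1/301440) = 309362/((-21/2*360)) + 93131/60288 = 309362/(-3780) + 93131/60288 = 309362*(-1/3780) + 93131/60288 = -154681/1890 + 93131/60288 = -1524898423/18990720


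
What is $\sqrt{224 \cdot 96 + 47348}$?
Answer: $2 \sqrt{17213} \approx 262.4$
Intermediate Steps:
$\sqrt{224 \cdot 96 + 47348} = \sqrt{21504 + 47348} = \sqrt{68852} = 2 \sqrt{17213}$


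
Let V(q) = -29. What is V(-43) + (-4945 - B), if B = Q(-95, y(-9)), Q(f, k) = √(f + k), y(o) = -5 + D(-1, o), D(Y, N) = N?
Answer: -4974 - I*√109 ≈ -4974.0 - 10.44*I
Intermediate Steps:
y(o) = -5 + o
B = I*√109 (B = √(-95 + (-5 - 9)) = √(-95 - 14) = √(-109) = I*√109 ≈ 10.44*I)
V(-43) + (-4945 - B) = -29 + (-4945 - I*√109) = -4974 - I*√109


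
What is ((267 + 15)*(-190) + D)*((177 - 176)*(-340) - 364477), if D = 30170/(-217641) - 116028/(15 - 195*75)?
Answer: 10357482367580908664/529955835 ≈ 1.9544e+10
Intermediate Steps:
D = 4135277708/529955835 (D = 30170*(-1/217641) - 116028/(15 - 14625) = -30170/217641 - 116028/(-14610) = -30170/217641 - 116028*(-1/14610) = -30170/217641 + 19338/2435 = 4135277708/529955835 ≈ 7.8031)
((267 + 15)*(-190) + D)*((177 - 176)*(-340) - 364477) = ((267 + 15)*(-190) + 4135277708/529955835)*((177 - 176)*(-340) - 364477) = (282*(-190) + 4135277708/529955835)*(1*(-340) - 364477) = (-53580 + 4135277708/529955835)*(-340 - 364477) = -28390898361592/529955835*(-364817) = 10357482367580908664/529955835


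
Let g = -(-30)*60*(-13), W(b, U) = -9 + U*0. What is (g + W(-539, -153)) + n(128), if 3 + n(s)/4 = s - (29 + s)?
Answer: -23537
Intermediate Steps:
W(b, U) = -9 (W(b, U) = -9 + 0 = -9)
n(s) = -128 (n(s) = -12 + 4*(s - (29 + s)) = -12 + 4*(s + (-29 - s)) = -12 + 4*(-29) = -12 - 116 = -128)
g = -23400 (g = -30*(-60)*(-13) = 1800*(-13) = -23400)
(g + W(-539, -153)) + n(128) = (-23400 - 9) - 128 = -23409 - 128 = -23537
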